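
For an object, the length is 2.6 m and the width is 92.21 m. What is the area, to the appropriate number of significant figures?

2.4 × 10² m²

area = 2.6 m × 92.21 m = 239.746 m².
2.6 has 2 significant figures; 92.21 has 4.
Division/multiplication keeps the fewest: 2 significant figures.
Rounded: 2.4 × 10² m².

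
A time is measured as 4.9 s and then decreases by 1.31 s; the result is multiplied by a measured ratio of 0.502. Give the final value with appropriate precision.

1.8 s

4.9 s − 1.31 s = 3.59 s; the difference is limited to 1 decimal place (2 s.f.).
Carrying full precision, 3.59 × 0.502 = 1.80218 s; 0.502 has 3 s.f., so the result keeps min(2, 3) = 2 s.f.
Rounded to 2 significant figures: 1.8 s.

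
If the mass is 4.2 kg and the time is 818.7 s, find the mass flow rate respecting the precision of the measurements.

mass flow rate = 4.2 kg ÷ 818.7 s = 0.00513008427996… kg/s.
4.2 has 2 significant figures; 818.7 has 4.
Division/multiplication keeps the fewest: 2 significant figures.
Rounded: 5.1 × 10^-3 kg/s.

5.1 × 10^-3 kg/s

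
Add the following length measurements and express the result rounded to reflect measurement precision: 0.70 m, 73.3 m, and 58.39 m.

0.70 m + 73.3 m + 58.39 m = 132.39 m.
Addition/subtraction keeps the fewest decimal places: 0.70 → 2 decimal places, 73.3 → 1 decimal place, 58.39 → 2 decimal places; limit is 1.
Rounded to 1 decimal place: 132.4 m.

132.4 m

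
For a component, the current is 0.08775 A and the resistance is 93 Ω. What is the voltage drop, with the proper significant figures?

voltage drop = 0.08775 A × 93 Ω = 8.16075 V.
0.08775 has 4 significant figures; 93 has 2.
Division/multiplication keeps the fewest: 2 significant figures.
Rounded: 8.2 V.

8.2 V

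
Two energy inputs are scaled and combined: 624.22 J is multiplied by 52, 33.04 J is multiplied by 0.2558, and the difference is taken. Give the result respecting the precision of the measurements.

3.2 × 10⁴ J

624.22 × 52 = 32459.44 → 3.2 × 10⁴ J (2 s.f., last digit at the 10^3 place).
33.04 × 0.2558 = 8.451632 → 8.452 J (4 s.f., last digit at the 10^-3 place).
Difference: 32450.988368 J; keep the coarser place, 10^3.
Result: 3.2 × 10⁴ J.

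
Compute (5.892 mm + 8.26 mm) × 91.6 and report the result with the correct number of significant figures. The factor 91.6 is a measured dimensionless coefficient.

1.30 × 10^3 mm

5.892 mm + 8.26 mm = 14.152 mm; the sum is limited to 2 decimal places (4 s.f.).
Carrying full precision, 14.152 × 91.6 = 1296.3232 mm; 91.6 has 3 s.f., so the result keeps min(4, 3) = 3 s.f.
Rounded to 3 significant figures: 1.30 × 10^3 mm.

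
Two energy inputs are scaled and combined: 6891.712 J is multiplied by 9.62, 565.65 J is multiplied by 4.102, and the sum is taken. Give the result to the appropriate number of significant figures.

6891.712 × 9.62 = 66298.26944 → 6.63 × 10^4 J (3 s.f., last digit at the 10^2 place).
565.65 × 4.102 = 2320.2963 → 2.320 × 10^3 J (4 s.f., last digit at the 10^0 place).
Sum: 68618.56574 J; keep the coarser place, 10^2.
Result: 6.86 × 10^4 J.

6.86 × 10^4 J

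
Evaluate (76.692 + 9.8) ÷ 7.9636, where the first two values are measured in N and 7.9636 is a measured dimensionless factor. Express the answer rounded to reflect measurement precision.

10.9 N

76.692 N + 9.8 N = 86.492 N; the sum is limited to 1 decimal place (3 s.f.).
Carrying full precision, 86.492 ÷ 7.9636 = 10.8609171731… N; 7.9636 has 5 s.f., so the result keeps min(3, 5) = 3 s.f.
Rounded to 3 significant figures: 10.9 N.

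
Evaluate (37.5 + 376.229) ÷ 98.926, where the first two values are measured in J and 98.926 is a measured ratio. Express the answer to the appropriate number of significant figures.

37.5 J + 376.229 J = 413.729 J; the sum is limited to 1 decimal place (4 s.f.).
Carrying full precision, 413.729 ÷ 98.926 = 4.18220690213… J; 98.926 has 5 s.f., so the result keeps min(4, 5) = 4 s.f.
Rounded to 4 significant figures: 4.182 J.

4.182 J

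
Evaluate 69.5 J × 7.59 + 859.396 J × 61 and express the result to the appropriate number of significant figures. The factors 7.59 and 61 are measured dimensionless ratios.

5.3 × 10⁴ J

69.5 × 7.59 = 527.505 → 528 J (3 s.f., last digit at the 10^0 place).
859.396 × 61 = 52423.156 → 5.2 × 10⁴ J (2 s.f., last digit at the 10^3 place).
Sum: 52950.661 J; keep the coarser place, 10^3.
Result: 5.3 × 10⁴ J.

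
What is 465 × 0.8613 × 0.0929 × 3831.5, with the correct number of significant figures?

465 × 0.8613 × 0.0929 × 3831.5 = 142558.114934…
Multiplication/division keeps the fewest significant figures: 465 → 3 s.f., 0.8613 → 4 s.f., 0.0929 → 3 s.f., 3831.5 → 5 s.f.; limit is 3.
Rounded to 3 significant figures: 1.43 × 10⁵.

1.43 × 10⁵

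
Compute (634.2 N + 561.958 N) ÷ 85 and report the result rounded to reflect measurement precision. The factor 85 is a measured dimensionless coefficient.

634.2 N + 561.958 N = 1196.158 N; the sum is limited to 1 decimal place (5 s.f.).
Carrying full precision, 1196.158 ÷ 85 = 14.0724470588… N; 85 has 2 s.f., so the result keeps min(5, 2) = 2 s.f.
Rounded to 2 significant figures: 14 N.

14 N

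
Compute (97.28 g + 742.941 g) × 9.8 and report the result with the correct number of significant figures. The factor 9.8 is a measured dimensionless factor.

97.28 g + 742.941 g = 840.221 g; the sum is limited to 2 decimal places (5 s.f.).
Carrying full precision, 840.221 × 9.8 = 8234.1658 g; 9.8 has 2 s.f., so the result keeps min(5, 2) = 2 s.f.
Rounded to 2 significant figures: 8.2 × 10³ g.

8.2 × 10³ g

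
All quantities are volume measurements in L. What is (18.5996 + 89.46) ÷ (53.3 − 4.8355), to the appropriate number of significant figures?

18.5996 + 89.46 = 108.0596, limited to 2 d.p. → 5 s.f.; 53.3 − 4.8355 = 48.4645, limited to 1 d.p. → 3 s.f.
Carrying full precision, 108.0596 ÷ 48.4645 = 2.22966501253…; keep min(5, 3) = 3 s.f.
Rounded to 3 significant figures: 2.23.

2.23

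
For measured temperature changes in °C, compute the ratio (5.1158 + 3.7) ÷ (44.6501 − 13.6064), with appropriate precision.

5.1158 + 3.7 = 8.8158, limited to 1 d.p. → 2 s.f.; 44.6501 − 13.6064 = 31.0437, limited to 4 d.p. → 6 s.f.
Carrying full precision, 8.8158 ÷ 31.0437 = 0.28398032451…; keep min(2, 6) = 2 s.f.
Rounded to 2 significant figures: 0.28.

0.28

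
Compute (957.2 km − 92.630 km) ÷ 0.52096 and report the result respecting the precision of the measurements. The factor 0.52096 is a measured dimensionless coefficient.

1.660 × 10^3 km

957.2 km − 92.630 km = 864.570 km; the difference is limited to 1 decimal place (4 s.f.).
Carrying full precision, 864.570 ÷ 0.52096 = 1659.57079238… km; 0.52096 has 5 s.f., so the result keeps min(4, 5) = 4 s.f.
Rounded to 4 significant figures: 1.660 × 10^3 km.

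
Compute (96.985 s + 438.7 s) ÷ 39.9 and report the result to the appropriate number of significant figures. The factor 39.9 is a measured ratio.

13.4 s

96.985 s + 438.7 s = 535.685 s; the sum is limited to 1 decimal place (4 s.f.).
Carrying full precision, 535.685 ÷ 39.9 = 13.4256892231… s; 39.9 has 3 s.f., so the result keeps min(4, 3) = 3 s.f.
Rounded to 3 significant figures: 13.4 s.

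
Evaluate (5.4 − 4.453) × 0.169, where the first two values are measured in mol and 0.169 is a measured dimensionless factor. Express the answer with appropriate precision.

0.2 mol

5.4 mol − 4.453 mol = 0.947 mol; the difference is limited to 1 decimal place (1 s.f.).
Carrying full precision, 0.947 × 0.169 = 0.160043 mol; 0.169 has 3 s.f., so the result keeps min(1, 3) = 1 s.f.
Rounded to 1 significant figure: 0.2 mol.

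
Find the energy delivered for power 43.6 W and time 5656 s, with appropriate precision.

energy delivered = 43.6 W × 5656 s = 246601.6 J.
43.6 has 3 significant figures; 5656 has 4.
Division/multiplication keeps the fewest: 3 significant figures.
Rounded: 2.47 × 10⁵ J.

2.47 × 10⁵ J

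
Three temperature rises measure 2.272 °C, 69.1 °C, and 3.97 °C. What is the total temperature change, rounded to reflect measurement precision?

2.272 °C + 69.1 °C + 3.97 °C = 75.342 °C.
Addition/subtraction keeps the fewest decimal places: 2.272 → 3 decimal places, 69.1 → 1 decimal place, 3.97 → 2 decimal places; limit is 1.
Rounded to 1 decimal place: 75.3 °C.

75.3 °C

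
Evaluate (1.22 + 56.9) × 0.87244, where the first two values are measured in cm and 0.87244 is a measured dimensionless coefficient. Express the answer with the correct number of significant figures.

1.22 cm + 56.9 cm = 58.12 cm; the sum is limited to 1 decimal place (3 s.f.).
Carrying full precision, 58.12 × 0.87244 = 50.7062128 cm; 0.87244 has 5 s.f., so the result keeps min(3, 5) = 3 s.f.
Rounded to 3 significant figures: 50.7 cm.

50.7 cm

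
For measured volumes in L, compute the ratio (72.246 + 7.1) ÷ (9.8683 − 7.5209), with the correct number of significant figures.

72.246 + 7.1 = 79.346, limited to 1 d.p. → 3 s.f.; 9.8683 − 7.5209 = 2.3474, limited to 4 d.p. → 5 s.f.
Carrying full precision, 79.346 ÷ 2.3474 = 33.8016528926…; keep min(3, 5) = 3 s.f.
Rounded to 3 significant figures: 33.8.

33.8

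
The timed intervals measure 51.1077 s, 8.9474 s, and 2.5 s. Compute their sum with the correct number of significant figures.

51.1077 s + 8.9474 s + 2.5 s = 62.5551 s.
Addition/subtraction keeps the fewest decimal places: 51.1077 → 4 decimal places, 8.9474 → 4 decimal places, 2.5 → 1 decimal place; limit is 1.
Rounded to 1 decimal place: 62.6 s.

62.6 s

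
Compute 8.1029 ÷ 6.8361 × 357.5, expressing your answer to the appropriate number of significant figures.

8.1029 ÷ 6.8361 × 357.5 = 423.748445751…
Multiplication/division keeps the fewest significant figures: 8.1029 → 5 s.f., 6.8361 → 5 s.f., 357.5 → 4 s.f.; limit is 4.
Rounded to 4 significant figures: 423.7.

423.7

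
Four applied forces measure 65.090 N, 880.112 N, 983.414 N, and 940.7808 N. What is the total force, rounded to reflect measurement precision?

65.090 N + 880.112 N + 983.414 N + 940.7808 N = 2869.3968 N.
Addition/subtraction keeps the fewest decimal places: 65.090 → 3 decimal places, 880.112 → 3 decimal places, 983.414 → 3 decimal places, 940.7808 → 4 decimal places; limit is 3.
Rounded to 3 decimal places: 2869.397 N.

2869.397 N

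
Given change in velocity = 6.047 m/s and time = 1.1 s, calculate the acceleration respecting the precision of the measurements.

5.5 m/s²

acceleration = 6.047 m/s ÷ 1.1 s = 5.49727272727… m/s².
6.047 has 4 significant figures; 1.1 has 2.
Division/multiplication keeps the fewest: 2 significant figures.
Rounded: 5.5 m/s².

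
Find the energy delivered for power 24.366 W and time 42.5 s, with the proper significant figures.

1.04 × 10^3 J

energy delivered = 24.366 W × 42.5 s = 1035.555 J.
24.366 has 5 significant figures; 42.5 has 3.
Division/multiplication keeps the fewest: 3 significant figures.
Rounded: 1.04 × 10^3 J.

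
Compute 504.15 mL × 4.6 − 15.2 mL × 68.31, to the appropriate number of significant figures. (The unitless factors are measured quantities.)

1.3 × 10^3 mL

504.15 × 4.6 = 2319.09 → 2.3 × 10^3 mL (2 s.f., last digit at the 10^2 place).
15.2 × 68.31 = 1038.312 → 1.04 × 10^3 mL (3 s.f., last digit at the 10^1 place).
Difference: 1280.778 mL; keep the coarser place, 10^2.
Result: 1.3 × 10^3 mL.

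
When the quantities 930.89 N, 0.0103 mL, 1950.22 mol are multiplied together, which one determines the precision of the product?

0.0103 mL

930.89 N → 5 s.f.; 0.0103 mL → 3 s.f.; 1950.22 mol → 6 s.f.
The fewest is 3 significant figures, from 0.0103 mL.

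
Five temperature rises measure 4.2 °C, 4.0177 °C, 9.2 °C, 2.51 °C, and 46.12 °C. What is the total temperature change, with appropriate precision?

66.0 °C

4.2 °C + 4.0177 °C + 9.2 °C + 2.51 °C + 46.12 °C = 66.0477 °C.
Addition/subtraction keeps the fewest decimal places: 4.2 → 1 decimal place, 4.0177 → 4 decimal places, 9.2 → 1 decimal place, 2.51 → 2 decimal places, 46.12 → 2 decimal places; limit is 1.
Rounded to 1 decimal place: 66.0 °C.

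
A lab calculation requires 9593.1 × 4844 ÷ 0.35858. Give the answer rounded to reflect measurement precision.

1.296 × 10⁸

9593.1 × 4844 ÷ 0.35858 = 129591657.092…
Multiplication/division keeps the fewest significant figures: 9593.1 → 5 s.f., 4844 → 4 s.f., 0.35858 → 5 s.f.; limit is 4.
Rounded to 4 significant figures: 1.296 × 10⁸.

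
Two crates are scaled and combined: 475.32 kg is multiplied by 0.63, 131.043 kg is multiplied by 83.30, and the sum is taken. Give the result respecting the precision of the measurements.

475.32 × 0.63 = 299.4516 → 3.0 × 10² kg (2 s.f., last digit at the 10^1 place).
131.043 × 83.30 = 10915.8819 → 1.092 × 10⁴ kg (4 s.f., last digit at the 10^1 place).
Sum: 11215.3335 kg; keep the coarser place, 10^1.
Result: 1.122 × 10⁴ kg.

1.122 × 10⁴ kg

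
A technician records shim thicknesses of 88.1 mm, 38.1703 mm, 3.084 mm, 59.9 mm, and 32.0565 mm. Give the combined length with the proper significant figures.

88.1 mm + 38.1703 mm + 3.084 mm + 59.9 mm + 32.0565 mm = 221.3108 mm.
Addition/subtraction keeps the fewest decimal places: 88.1 → 1 decimal place, 38.1703 → 4 decimal places, 3.084 → 3 decimal places, 59.9 → 1 decimal place, 32.0565 → 4 decimal places; limit is 1.
Rounded to 1 decimal place: 221.3 mm.

221.3 mm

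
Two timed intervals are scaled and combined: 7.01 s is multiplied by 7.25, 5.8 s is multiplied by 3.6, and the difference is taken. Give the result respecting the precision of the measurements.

30. s

7.01 × 7.25 = 50.8225 → 50.8 s (3 s.f., last digit at the 10^-1 place).
5.8 × 3.6 = 20.88 → 21 s (2 s.f., last digit at the 10^0 place).
Difference: 29.9425 s; keep the coarser place, 10^0.
Result: 30. s.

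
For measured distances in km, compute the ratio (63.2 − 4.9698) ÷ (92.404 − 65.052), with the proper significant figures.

2.13

63.2 − 4.9698 = 58.2302, limited to 1 d.p. → 3 s.f.; 92.404 − 65.052 = 27.352, limited to 3 d.p. → 5 s.f.
Carrying full precision, 58.2302 ÷ 27.352 = 2.12891927464…; keep min(3, 5) = 3 s.f.
Rounded to 3 significant figures: 2.13.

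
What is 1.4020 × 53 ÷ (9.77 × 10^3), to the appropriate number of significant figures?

0.0076

1.4020 × 53 ÷ (9.77 × 10^3) = 0.00760552712385…
Multiplication/division keeps the fewest significant figures: 1.4020 → 5 s.f., 53 → 2 s.f., 9.77 × 10^3 → 3 s.f.; limit is 2.
Rounded to 2 significant figures: 0.0076.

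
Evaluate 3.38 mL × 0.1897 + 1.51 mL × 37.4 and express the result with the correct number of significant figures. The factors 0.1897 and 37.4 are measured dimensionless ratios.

57.1 mL

3.38 × 0.1897 = 0.641186 → 0.641 mL (3 s.f., last digit at the 10^-3 place).
1.51 × 37.4 = 56.474 → 56.5 mL (3 s.f., last digit at the 10^-1 place).
Sum: 57.115186 mL; keep the coarser place, 10^-1.
Result: 57.1 mL.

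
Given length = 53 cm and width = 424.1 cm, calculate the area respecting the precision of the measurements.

area = 53 cm × 424.1 cm = 22477.3 cm².
53 has 2 significant figures; 424.1 has 4.
Division/multiplication keeps the fewest: 2 significant figures.
Rounded: 2.2 × 10⁴ cm².

2.2 × 10⁴ cm²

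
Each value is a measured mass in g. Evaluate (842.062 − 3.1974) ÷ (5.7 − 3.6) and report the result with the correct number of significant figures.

4.0 × 10^2

842.062 − 3.1974 = 838.8646, limited to 3 d.p. → 6 s.f.; 5.7 − 3.6 = 2.1, limited to 1 d.p. → 2 s.f.
Carrying full precision, 838.8646 ÷ 2.1 = 399.459333333…; keep min(6, 2) = 2 s.f.
Rounded to 2 significant figures: 4.0 × 10^2.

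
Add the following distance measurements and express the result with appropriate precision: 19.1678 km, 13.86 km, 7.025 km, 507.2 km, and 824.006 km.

19.1678 km + 13.86 km + 7.025 km + 507.2 km + 824.006 km = 1371.2588 km.
Addition/subtraction keeps the fewest decimal places: 19.1678 → 4 decimal places, 13.86 → 2 decimal places, 7.025 → 3 decimal places, 507.2 → 1 decimal place, 824.006 → 3 decimal places; limit is 1.
Rounded to 1 decimal place: 1.3713 × 10³ km.

1.3713 × 10³ km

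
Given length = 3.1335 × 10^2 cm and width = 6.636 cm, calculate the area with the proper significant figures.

2079 cm²

area = 3.1335 × 10^2 cm × 6.636 cm = 2079.3906 cm².
3.1335 × 10^2 has 5 significant figures; 6.636 has 4.
Division/multiplication keeps the fewest: 4 significant figures.
Rounded: 2079 cm².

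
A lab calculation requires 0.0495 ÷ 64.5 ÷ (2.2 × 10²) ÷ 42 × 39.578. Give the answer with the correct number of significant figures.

0.0495 ÷ 64.5 ÷ (2.2 × 10²) ÷ 42 × 39.578 = 0.00000328720930233…
Multiplication/division keeps the fewest significant figures: 0.0495 → 3 s.f., 64.5 → 3 s.f., 2.2 × 10² → 2 s.f., 42 → 2 s.f., 39.578 → 5 s.f.; limit is 2.
Rounded to 2 significant figures: 3.3 × 10⁻⁶.

3.3 × 10⁻⁶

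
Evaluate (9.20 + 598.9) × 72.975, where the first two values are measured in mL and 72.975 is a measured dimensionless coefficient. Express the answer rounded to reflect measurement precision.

9.20 mL + 598.9 mL = 608.10 mL; the sum is limited to 1 decimal place (4 s.f.).
Carrying full precision, 608.10 × 72.975 = 44376.0975 mL; 72.975 has 5 s.f., so the result keeps min(4, 5) = 4 s.f.
Rounded to 4 significant figures: 4.438 × 10^4 mL.

4.438 × 10^4 mL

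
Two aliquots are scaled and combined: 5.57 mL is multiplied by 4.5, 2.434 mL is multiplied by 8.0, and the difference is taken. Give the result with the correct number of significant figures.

6 mL

5.57 × 4.5 = 25.065 → 25 mL (2 s.f., last digit at the 10^0 place).
2.434 × 8.0 = 19.472 → 19 mL (2 s.f., last digit at the 10^0 place).
Difference: 5.593 mL; keep the coarser place, 10^0.
Result: 6 mL.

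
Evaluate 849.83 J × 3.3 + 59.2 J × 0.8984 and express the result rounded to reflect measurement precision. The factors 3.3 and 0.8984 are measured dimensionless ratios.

2.9 × 10³ J

849.83 × 3.3 = 2804.439 → 2.8 × 10³ J (2 s.f., last digit at the 10^2 place).
59.2 × 0.8984 = 53.18528 → 53.2 J (3 s.f., last digit at the 10^-1 place).
Sum: 2857.62428 J; keep the coarser place, 10^2.
Result: 2.9 × 10³ J.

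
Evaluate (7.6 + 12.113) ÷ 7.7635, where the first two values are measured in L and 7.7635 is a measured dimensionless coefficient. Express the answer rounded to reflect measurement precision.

2.54 L

7.6 L + 12.113 L = 19.713 L; the sum is limited to 1 decimal place (3 s.f.).
Carrying full precision, 19.713 ÷ 7.7635 = 2.53918979842… L; 7.7635 has 5 s.f., so the result keeps min(3, 5) = 3 s.f.
Rounded to 3 significant figures: 2.54 L.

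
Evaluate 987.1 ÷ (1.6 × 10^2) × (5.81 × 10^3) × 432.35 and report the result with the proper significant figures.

987.1 ÷ (1.6 × 10^2) × (5.81 × 10^3) × 432.35 = 15497183.1241…
Multiplication/division keeps the fewest significant figures: 987.1 → 4 s.f., 1.6 × 10^2 → 2 s.f., 5.81 × 10^3 → 3 s.f., 432.35 → 5 s.f.; limit is 2.
Rounded to 2 significant figures: 1.5 × 10^7.

1.5 × 10^7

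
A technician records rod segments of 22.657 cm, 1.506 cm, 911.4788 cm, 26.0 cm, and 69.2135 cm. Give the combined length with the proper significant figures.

1030.9 cm

22.657 cm + 1.506 cm + 911.4788 cm + 26.0 cm + 69.2135 cm = 1030.8553 cm.
Addition/subtraction keeps the fewest decimal places: 22.657 → 3 decimal places, 1.506 → 3 decimal places, 911.4788 → 4 decimal places, 26.0 → 1 decimal place, 69.2135 → 4 decimal places; limit is 1.
Rounded to 1 decimal place: 1030.9 cm.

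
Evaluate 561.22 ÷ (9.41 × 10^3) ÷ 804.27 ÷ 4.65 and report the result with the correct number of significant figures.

561.22 ÷ (9.41 × 10^3) ÷ 804.27 ÷ 4.65 = 0.0000159473561616…
Multiplication/division keeps the fewest significant figures: 561.22 → 5 s.f., 9.41 × 10^3 → 3 s.f., 804.27 → 5 s.f., 4.65 → 3 s.f.; limit is 3.
Rounded to 3 significant figures: 1.59 × 10^-5.

1.59 × 10^-5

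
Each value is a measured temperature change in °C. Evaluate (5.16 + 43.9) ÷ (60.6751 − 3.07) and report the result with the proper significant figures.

8.52 × 10⁻¹

5.16 + 43.9 = 49.06, limited to 1 d.p. → 3 s.f.; 60.6751 − 3.07 = 57.6051, limited to 2 d.p. → 4 s.f.
Carrying full precision, 49.06 ÷ 57.6051 = 0.851660703653…; keep min(3, 4) = 3 s.f.
Rounded to 3 significant figures: 8.52 × 10⁻¹.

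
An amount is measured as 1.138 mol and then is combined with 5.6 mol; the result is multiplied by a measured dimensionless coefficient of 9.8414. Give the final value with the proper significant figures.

1.138 mol + 5.6 mol = 6.738 mol; the sum is limited to 1 decimal place (2 s.f.).
Carrying full precision, 6.738 × 9.8414 = 66.3113532 mol; 9.8414 has 5 s.f., so the result keeps min(2, 5) = 2 s.f.
Rounded to 2 significant figures: 66 mol.

66 mol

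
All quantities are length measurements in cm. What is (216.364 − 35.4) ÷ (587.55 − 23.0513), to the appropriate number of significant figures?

216.364 − 35.4 = 180.964, limited to 1 d.p. → 4 s.f.; 587.55 − 23.0513 = 564.4987, limited to 2 d.p. → 5 s.f.
Carrying full precision, 180.964 ÷ 564.4987 = 0.320574697515…; keep min(4, 5) = 4 s.f.
Rounded to 4 significant figures: 0.3206.

0.3206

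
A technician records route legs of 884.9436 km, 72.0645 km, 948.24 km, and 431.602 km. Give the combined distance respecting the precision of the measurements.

884.9436 km + 72.0645 km + 948.24 km + 431.602 km = 2336.8501 km.
Addition/subtraction keeps the fewest decimal places: 884.9436 → 4 decimal places, 72.0645 → 4 decimal places, 948.24 → 2 decimal places, 431.602 → 3 decimal places; limit is 2.
Rounded to 2 decimal places: 2336.85 km.

2336.85 km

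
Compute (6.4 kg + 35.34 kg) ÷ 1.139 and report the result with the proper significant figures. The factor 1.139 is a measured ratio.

36.6 kg

6.4 kg + 35.34 kg = 41.74 kg; the sum is limited to 1 decimal place (3 s.f.).
Carrying full precision, 41.74 ÷ 1.139 = 36.6461808604… kg; 1.139 has 4 s.f., so the result keeps min(3, 4) = 3 s.f.
Rounded to 3 significant figures: 36.6 kg.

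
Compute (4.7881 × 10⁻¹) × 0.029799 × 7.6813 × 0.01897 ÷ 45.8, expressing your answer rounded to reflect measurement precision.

4.54 × 10⁻⁵

(4.7881 × 10⁻¹) × 0.029799 × 7.6813 × 0.01897 ÷ 45.8 = 0.0000453943166108…
Multiplication/division keeps the fewest significant figures: 4.7881 × 10⁻¹ → 5 s.f., 0.029799 → 5 s.f., 7.6813 → 5 s.f., 0.01897 → 4 s.f., 45.8 → 3 s.f.; limit is 3.
Rounded to 3 significant figures: 4.54 × 10⁻⁵.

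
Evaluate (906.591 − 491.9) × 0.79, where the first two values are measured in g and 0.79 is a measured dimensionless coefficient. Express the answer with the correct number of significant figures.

906.591 g − 491.9 g = 414.691 g; the difference is limited to 1 decimal place (4 s.f.).
Carrying full precision, 414.691 × 0.79 = 327.60589 g; 0.79 has 2 s.f., so the result keeps min(4, 2) = 2 s.f.
Rounded to 2 significant figures: 3.3 × 10² g.

3.3 × 10² g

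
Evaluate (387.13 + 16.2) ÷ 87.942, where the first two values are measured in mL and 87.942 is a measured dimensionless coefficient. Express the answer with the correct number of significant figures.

387.13 mL + 16.2 mL = 403.33 mL; the sum is limited to 1 decimal place (4 s.f.).
Carrying full precision, 403.33 ÷ 87.942 = 4.58631825521… mL; 87.942 has 5 s.f., so the result keeps min(4, 5) = 4 s.f.
Rounded to 4 significant figures: 4.586 mL.

4.586 mL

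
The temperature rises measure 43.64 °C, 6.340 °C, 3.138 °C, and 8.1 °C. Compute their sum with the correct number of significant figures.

61.2 °C

43.64 °C + 6.340 °C + 3.138 °C + 8.1 °C = 61.218 °C.
Addition/subtraction keeps the fewest decimal places: 43.64 → 2 decimal places, 6.340 → 3 decimal places, 3.138 → 3 decimal places, 8.1 → 1 decimal place; limit is 1.
Rounded to 1 decimal place: 61.2 °C.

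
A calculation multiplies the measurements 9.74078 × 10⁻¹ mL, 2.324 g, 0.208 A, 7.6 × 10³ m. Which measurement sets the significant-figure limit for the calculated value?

7.6 × 10³ m

9.74078 × 10⁻¹ mL → 6 s.f.; 2.324 g → 4 s.f.; 0.208 A → 3 s.f.; 7.6 × 10³ m → 2 s.f.
The fewest is 2 significant figures, from 7.6 × 10³ m.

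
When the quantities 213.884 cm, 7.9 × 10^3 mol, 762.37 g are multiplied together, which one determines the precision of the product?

213.884 cm → 6 s.f.; 7.9 × 10^3 mol → 2 s.f.; 762.37 g → 5 s.f.
The fewest is 2 significant figures, from 7.9 × 10^3 mol.

7.9 × 10^3 mol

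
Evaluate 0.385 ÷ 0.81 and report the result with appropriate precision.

0.385 ÷ 0.81 = 0.475308641975…
Multiplication/division keeps the fewest significant figures: 0.385 → 3 s.f., 0.81 → 2 s.f.; limit is 2.
Rounded to 2 significant figures: 4.8 × 10^-1.

4.8 × 10^-1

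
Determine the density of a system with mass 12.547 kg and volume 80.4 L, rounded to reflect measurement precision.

density = 12.547 kg ÷ 80.4 L = 0.15605721393… kg/L.
12.547 has 5 significant figures; 80.4 has 3.
Division/multiplication keeps the fewest: 3 significant figures.
Rounded: 0.156 kg/L.

0.156 kg/L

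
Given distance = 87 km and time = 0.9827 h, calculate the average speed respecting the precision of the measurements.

89 km/h

average speed = 87 km ÷ 0.9827 h = 88.5315966216… km/h.
87 has 2 significant figures; 0.9827 has 4.
Division/multiplication keeps the fewest: 2 significant figures.
Rounded: 89 km/h.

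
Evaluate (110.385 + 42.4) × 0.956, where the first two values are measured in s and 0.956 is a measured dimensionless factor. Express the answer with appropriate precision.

110.385 s + 42.4 s = 152.785 s; the sum is limited to 1 decimal place (4 s.f.).
Carrying full precision, 152.785 × 0.956 = 146.06246 s; 0.956 has 3 s.f., so the result keeps min(4, 3) = 3 s.f.
Rounded to 3 significant figures: 146 s.

146 s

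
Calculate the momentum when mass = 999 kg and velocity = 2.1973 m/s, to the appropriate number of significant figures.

2.20 × 10^3 kg·m/s

momentum = 999 kg × 2.1973 m/s = 2195.1027 kg·m/s.
999 has 3 significant figures; 2.1973 has 5.
Division/multiplication keeps the fewest: 3 significant figures.
Rounded: 2.20 × 10^3 kg·m/s.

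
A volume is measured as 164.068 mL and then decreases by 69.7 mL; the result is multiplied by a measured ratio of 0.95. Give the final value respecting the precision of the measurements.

164.068 mL − 69.7 mL = 94.368 mL; the difference is limited to 1 decimal place (3 s.f.).
Carrying full precision, 94.368 × 0.95 = 89.6496 mL; 0.95 has 2 s.f., so the result keeps min(3, 2) = 2 s.f.
Rounded to 2 significant figures: 90. mL.

90. mL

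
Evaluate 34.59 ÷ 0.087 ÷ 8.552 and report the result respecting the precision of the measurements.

34.59 ÷ 0.087 ÷ 8.552 = 46.4904357924…
Multiplication/division keeps the fewest significant figures: 34.59 → 4 s.f., 0.087 → 2 s.f., 8.552 → 4 s.f.; limit is 2.
Rounded to 2 significant figures: 46.

46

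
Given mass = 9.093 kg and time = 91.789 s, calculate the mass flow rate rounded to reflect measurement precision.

mass flow rate = 9.093 kg ÷ 91.789 s = 0.0990641580146… kg/s.
9.093 has 4 significant figures; 91.789 has 5.
Division/multiplication keeps the fewest: 4 significant figures.
Rounded: 0.09906 kg/s.

0.09906 kg/s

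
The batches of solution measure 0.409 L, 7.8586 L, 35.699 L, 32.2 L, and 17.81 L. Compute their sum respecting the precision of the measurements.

94.0 L

0.409 L + 7.8586 L + 35.699 L + 32.2 L + 17.81 L = 93.9766 L.
Addition/subtraction keeps the fewest decimal places: 0.409 → 3 decimal places, 7.8586 → 4 decimal places, 35.699 → 3 decimal places, 32.2 → 1 decimal place, 17.81 → 2 decimal places; limit is 1.
Rounded to 1 decimal place: 94.0 L.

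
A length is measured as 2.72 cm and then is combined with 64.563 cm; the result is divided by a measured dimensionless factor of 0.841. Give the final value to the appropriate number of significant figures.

2.72 cm + 64.563 cm = 67.283 cm; the sum is limited to 2 decimal places (4 s.f.).
Carrying full precision, 67.283 ÷ 0.841 = 80.0035671819… cm; 0.841 has 3 s.f., so the result keeps min(4, 3) = 3 s.f.
Rounded to 3 significant figures: 80.0 cm.

80.0 cm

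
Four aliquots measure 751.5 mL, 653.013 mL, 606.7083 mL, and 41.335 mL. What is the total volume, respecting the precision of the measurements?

751.5 mL + 653.013 mL + 606.7083 mL + 41.335 mL = 2052.5563 mL.
Addition/subtraction keeps the fewest decimal places: 751.5 → 1 decimal place, 653.013 → 3 decimal places, 606.7083 → 4 decimal places, 41.335 → 3 decimal places; limit is 1.
Rounded to 1 decimal place: 2052.6 mL.

2052.6 mL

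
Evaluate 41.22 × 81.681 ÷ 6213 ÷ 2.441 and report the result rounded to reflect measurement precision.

0.2220

41.22 × 81.681 ÷ 6213 ÷ 2.441 = 0.222003540435…
Multiplication/division keeps the fewest significant figures: 41.22 → 4 s.f., 81.681 → 5 s.f., 6213 → 4 s.f., 2.441 → 4 s.f.; limit is 4.
Rounded to 4 significant figures: 0.2220.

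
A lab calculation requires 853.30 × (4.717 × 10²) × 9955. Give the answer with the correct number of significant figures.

4.007 × 10⁹

853.30 × (4.717 × 10²) × 9955 = 4.00690352755 × 10^9
Multiplication/division keeps the fewest significant figures: 853.30 → 5 s.f., 4.717 × 10² → 4 s.f., 9955 → 4 s.f.; limit is 4.
Rounded to 4 significant figures: 4.007 × 10⁹.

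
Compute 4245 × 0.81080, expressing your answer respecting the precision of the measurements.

3442

4245 × 0.81080 = 3441.846
Multiplication/division keeps the fewest significant figures: 4245 → 4 s.f., 0.81080 → 5 s.f.; limit is 4.
Rounded to 4 significant figures: 3442.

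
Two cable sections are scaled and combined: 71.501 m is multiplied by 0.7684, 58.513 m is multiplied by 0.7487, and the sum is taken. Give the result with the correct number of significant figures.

98.75 m

71.501 × 0.7684 = 54.9413684 → 54.94 m (4 s.f., last digit at the 10^-2 place).
58.513 × 0.7487 = 43.8086831 → 43.81 m (4 s.f., last digit at the 10^-2 place).
Sum: 98.7500515 m; keep the coarser place, 10^-2.
Result: 98.75 m.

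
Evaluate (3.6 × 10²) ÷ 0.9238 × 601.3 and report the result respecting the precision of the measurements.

2.3 × 10⁵

(3.6 × 10²) ÷ 0.9238 × 601.3 = 234323.446633…
Multiplication/division keeps the fewest significant figures: 3.6 × 10² → 2 s.f., 0.9238 → 4 s.f., 601.3 → 4 s.f.; limit is 2.
Rounded to 2 significant figures: 2.3 × 10⁵.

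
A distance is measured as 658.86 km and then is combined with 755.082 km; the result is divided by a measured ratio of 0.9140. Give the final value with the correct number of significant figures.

658.86 km + 755.082 km = 1413.942 km; the sum is limited to 2 decimal places (6 s.f.).
Carrying full precision, 1413.942 ÷ 0.9140 = 1546.98249453… km; 0.9140 has 4 s.f., so the result keeps min(6, 4) = 4 s.f.
Rounded to 4 significant figures: 1547 km.

1547 km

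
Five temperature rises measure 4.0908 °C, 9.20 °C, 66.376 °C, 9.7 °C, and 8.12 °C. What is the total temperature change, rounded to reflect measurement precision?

97.5 °C

4.0908 °C + 9.20 °C + 66.376 °C + 9.7 °C + 8.12 °C = 97.4868 °C.
Addition/subtraction keeps the fewest decimal places: 4.0908 → 4 decimal places, 9.20 → 2 decimal places, 66.376 → 3 decimal places, 9.7 → 1 decimal place, 8.12 → 2 decimal places; limit is 1.
Rounded to 1 decimal place: 97.5 °C.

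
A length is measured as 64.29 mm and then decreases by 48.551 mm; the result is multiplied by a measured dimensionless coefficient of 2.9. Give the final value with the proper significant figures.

46 mm

64.29 mm − 48.551 mm = 15.739 mm; the difference is limited to 2 decimal places (4 s.f.).
Carrying full precision, 15.739 × 2.9 = 45.6431 mm; 2.9 has 2 s.f., so the result keeps min(4, 2) = 2 s.f.
Rounded to 2 significant figures: 46 mm.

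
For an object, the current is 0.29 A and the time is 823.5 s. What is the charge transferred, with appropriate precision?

charge transferred = 0.29 A × 823.5 s = 238.815 C.
0.29 has 2 significant figures; 823.5 has 4.
Division/multiplication keeps the fewest: 2 significant figures.
Rounded: 2.4 × 10² C.

2.4 × 10² C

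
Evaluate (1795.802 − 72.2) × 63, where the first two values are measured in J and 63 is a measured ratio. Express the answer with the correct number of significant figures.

1.1 × 10⁵ J

1795.802 J − 72.2 J = 1723.602 J; the difference is limited to 1 decimal place (5 s.f.).
Carrying full precision, 1723.602 × 63 = 108586.926 J; 63 has 2 s.f., so the result keeps min(5, 2) = 2 s.f.
Rounded to 2 significant figures: 1.1 × 10⁵ J.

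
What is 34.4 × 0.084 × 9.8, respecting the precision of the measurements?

34.4 × 0.084 × 9.8 = 28.31808
Multiplication/division keeps the fewest significant figures: 34.4 → 3 s.f., 0.084 → 2 s.f., 9.8 → 2 s.f.; limit is 2.
Rounded to 2 significant figures: 28.

28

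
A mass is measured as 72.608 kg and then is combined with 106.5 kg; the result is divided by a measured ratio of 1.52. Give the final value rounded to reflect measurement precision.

1.18 × 10² kg

72.608 kg + 106.5 kg = 179.108 kg; the sum is limited to 1 decimal place (4 s.f.).
Carrying full precision, 179.108 ÷ 1.52 = 117.834210526… kg; 1.52 has 3 s.f., so the result keeps min(4, 3) = 3 s.f.
Rounded to 3 significant figures: 1.18 × 10² kg.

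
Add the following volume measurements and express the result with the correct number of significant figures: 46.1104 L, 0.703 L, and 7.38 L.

54.19 L

46.1104 L + 0.703 L + 7.38 L = 54.1934 L.
Addition/subtraction keeps the fewest decimal places: 46.1104 → 4 decimal places, 0.703 → 3 decimal places, 7.38 → 2 decimal places; limit is 2.
Rounded to 2 decimal places: 54.19 L.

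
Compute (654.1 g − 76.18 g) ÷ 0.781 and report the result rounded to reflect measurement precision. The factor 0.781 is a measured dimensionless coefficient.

654.1 g − 76.18 g = 577.92 g; the difference is limited to 1 decimal place (4 s.f.).
Carrying full precision, 577.92 ÷ 0.781 = 739.974391805… g; 0.781 has 3 s.f., so the result keeps min(4, 3) = 3 s.f.
Rounded to 3 significant figures: 740. g.

740. g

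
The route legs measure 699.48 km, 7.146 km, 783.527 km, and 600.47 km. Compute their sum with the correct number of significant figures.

2090.62 km

699.48 km + 7.146 km + 783.527 km + 600.47 km = 2090.623 km.
Addition/subtraction keeps the fewest decimal places: 699.48 → 2 decimal places, 7.146 → 3 decimal places, 783.527 → 3 decimal places, 600.47 → 2 decimal places; limit is 2.
Rounded to 2 decimal places: 2090.62 km.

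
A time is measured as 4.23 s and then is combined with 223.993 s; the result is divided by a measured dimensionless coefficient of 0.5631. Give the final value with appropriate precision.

405.3 s

4.23 s + 223.993 s = 228.223 s; the sum is limited to 2 decimal places (5 s.f.).
Carrying full precision, 228.223 ÷ 0.5631 = 405.297460487… s; 0.5631 has 4 s.f., so the result keeps min(5, 4) = 4 s.f.
Rounded to 4 significant figures: 405.3 s.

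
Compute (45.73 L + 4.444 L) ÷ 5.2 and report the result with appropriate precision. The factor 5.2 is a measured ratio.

9.6 L

45.73 L + 4.444 L = 50.174 L; the sum is limited to 2 decimal places (4 s.f.).
Carrying full precision, 50.174 ÷ 5.2 = 9.64884615385… L; 5.2 has 2 s.f., so the result keeps min(4, 2) = 2 s.f.
Rounded to 2 significant figures: 9.6 L.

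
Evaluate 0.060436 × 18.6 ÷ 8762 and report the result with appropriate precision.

0.060436 × 18.6 ÷ 8762 = 0.000128293722894…
Multiplication/division keeps the fewest significant figures: 0.060436 → 5 s.f., 18.6 → 3 s.f., 8762 → 4 s.f.; limit is 3.
Rounded to 3 significant figures: 1.28 × 10^-4.

1.28 × 10^-4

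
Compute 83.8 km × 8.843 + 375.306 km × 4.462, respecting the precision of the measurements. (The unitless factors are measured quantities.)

2416 km

83.8 × 8.843 = 741.0434 → 741 km (3 s.f., last digit at the 10^0 place).
375.306 × 4.462 = 1674.615372 → 1675 km (4 s.f., last digit at the 10^0 place).
Sum: 2415.658772 km; keep the coarser place, 10^0.
Result: 2416 km.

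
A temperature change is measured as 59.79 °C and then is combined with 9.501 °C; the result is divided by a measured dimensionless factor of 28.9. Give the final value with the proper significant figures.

2.40 °C

59.79 °C + 9.501 °C = 69.291 °C; the sum is limited to 2 decimal places (4 s.f.).
Carrying full precision, 69.291 ÷ 28.9 = 2.39761245675… °C; 28.9 has 3 s.f., so the result keeps min(4, 3) = 3 s.f.
Rounded to 3 significant figures: 2.40 °C.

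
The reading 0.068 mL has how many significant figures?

2

0.068: leading zeros are not significant.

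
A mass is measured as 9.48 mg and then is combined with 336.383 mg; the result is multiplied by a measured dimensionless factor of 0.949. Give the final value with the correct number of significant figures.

328 mg

9.48 mg + 336.383 mg = 345.863 mg; the sum is limited to 2 decimal places (5 s.f.).
Carrying full precision, 345.863 × 0.949 = 328.223987 mg; 0.949 has 3 s.f., so the result keeps min(5, 3) = 3 s.f.
Rounded to 3 significant figures: 328 mg.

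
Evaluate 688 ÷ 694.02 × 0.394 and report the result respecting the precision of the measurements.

688 ÷ 694.02 × 0.394 = 0.390582403965…
Multiplication/division keeps the fewest significant figures: 688 → 3 s.f., 694.02 → 5 s.f., 0.394 → 3 s.f.; limit is 3.
Rounded to 3 significant figures: 0.391.

0.391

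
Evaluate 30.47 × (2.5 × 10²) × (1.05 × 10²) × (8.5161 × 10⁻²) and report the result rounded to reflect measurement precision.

30.47 × (2.5 × 10²) × (1.05 × 10²) × (8.5161 × 10⁻²) = 68114.9613375
Multiplication/division keeps the fewest significant figures: 30.47 → 4 s.f., 2.5 × 10² → 2 s.f., 1.05 × 10² → 3 s.f., 8.5161 × 10⁻² → 5 s.f.; limit is 2.
Rounded to 2 significant figures: 6.8 × 10⁴.

6.8 × 10⁴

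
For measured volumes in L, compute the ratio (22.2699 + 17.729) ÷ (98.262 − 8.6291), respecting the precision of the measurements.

0.44625

22.2699 + 17.729 = 39.9989, limited to 3 d.p. → 5 s.f.; 98.262 − 8.6291 = 89.6329, limited to 3 d.p. → 5 s.f.
Carrying full precision, 39.9989 ÷ 89.6329 = 0.446252436326…; keep min(5, 5) = 5 s.f.
Rounded to 5 significant figures: 0.44625.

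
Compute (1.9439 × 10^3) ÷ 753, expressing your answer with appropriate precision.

2.58

(1.9439 × 10^3) ÷ 753 = 2.58154050465…
Multiplication/division keeps the fewest significant figures: 1.9439 × 10^3 → 5 s.f., 753 → 3 s.f.; limit is 3.
Rounded to 3 significant figures: 2.58.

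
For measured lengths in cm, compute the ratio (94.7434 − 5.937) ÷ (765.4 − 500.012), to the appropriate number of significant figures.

0.3346

94.7434 − 5.937 = 88.8064, limited to 3 d.p. → 5 s.f.; 765.4 − 500.012 = 265.388, limited to 1 d.p. → 4 s.f.
Carrying full precision, 88.8064 ÷ 265.388 = 0.334628543868…; keep min(5, 4) = 4 s.f.
Rounded to 4 significant figures: 0.3346.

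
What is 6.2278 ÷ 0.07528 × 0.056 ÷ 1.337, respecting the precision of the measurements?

3.5

6.2278 ÷ 0.07528 × 0.056 ÷ 1.337 = 3.46506723937…
Multiplication/division keeps the fewest significant figures: 6.2278 → 5 s.f., 0.07528 → 4 s.f., 0.056 → 2 s.f., 1.337 → 4 s.f.; limit is 2.
Rounded to 2 significant figures: 3.5.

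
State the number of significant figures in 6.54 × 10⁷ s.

6.54 × 10⁷: in scientific notation every digit of the coefficient is significant.

3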